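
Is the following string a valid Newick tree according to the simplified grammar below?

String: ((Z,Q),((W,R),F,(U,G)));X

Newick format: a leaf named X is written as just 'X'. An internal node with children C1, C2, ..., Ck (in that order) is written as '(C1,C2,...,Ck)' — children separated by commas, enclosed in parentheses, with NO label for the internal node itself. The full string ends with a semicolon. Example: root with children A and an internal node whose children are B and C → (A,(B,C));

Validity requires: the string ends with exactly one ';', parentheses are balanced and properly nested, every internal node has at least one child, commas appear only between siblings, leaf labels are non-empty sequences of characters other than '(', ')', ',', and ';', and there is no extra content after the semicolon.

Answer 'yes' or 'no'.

Answer: no

Derivation:
Input: ((Z,Q),((W,R),F,(U,G)));X
Paren balance: 5 '(' vs 5 ')' OK
Ends with single ';': False
Full parse: FAILS (must end with ;)
Valid: False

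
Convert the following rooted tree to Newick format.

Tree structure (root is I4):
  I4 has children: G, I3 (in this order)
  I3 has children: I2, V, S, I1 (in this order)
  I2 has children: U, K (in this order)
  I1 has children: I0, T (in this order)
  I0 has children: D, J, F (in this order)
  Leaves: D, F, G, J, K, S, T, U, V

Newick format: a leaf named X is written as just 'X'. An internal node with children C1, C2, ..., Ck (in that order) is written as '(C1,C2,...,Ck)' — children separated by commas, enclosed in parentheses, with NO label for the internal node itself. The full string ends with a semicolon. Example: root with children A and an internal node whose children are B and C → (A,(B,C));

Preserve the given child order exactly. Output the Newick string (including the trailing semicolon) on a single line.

internal I4 with children ['G', 'I3']
  leaf 'G' → 'G'
  internal I3 with children ['I2', 'V', 'S', 'I1']
    internal I2 with children ['U', 'K']
      leaf 'U' → 'U'
      leaf 'K' → 'K'
    → '(U,K)'
    leaf 'V' → 'V'
    leaf 'S' → 'S'
    internal I1 with children ['I0', 'T']
      internal I0 with children ['D', 'J', 'F']
        leaf 'D' → 'D'
        leaf 'J' → 'J'
        leaf 'F' → 'F'
      → '(D,J,F)'
      leaf 'T' → 'T'
    → '((D,J,F),T)'
  → '((U,K),V,S,((D,J,F),T))'
→ '(G,((U,K),V,S,((D,J,F),T)))'
Final: (G,((U,K),V,S,((D,J,F),T)));

Answer: (G,((U,K),V,S,((D,J,F),T)));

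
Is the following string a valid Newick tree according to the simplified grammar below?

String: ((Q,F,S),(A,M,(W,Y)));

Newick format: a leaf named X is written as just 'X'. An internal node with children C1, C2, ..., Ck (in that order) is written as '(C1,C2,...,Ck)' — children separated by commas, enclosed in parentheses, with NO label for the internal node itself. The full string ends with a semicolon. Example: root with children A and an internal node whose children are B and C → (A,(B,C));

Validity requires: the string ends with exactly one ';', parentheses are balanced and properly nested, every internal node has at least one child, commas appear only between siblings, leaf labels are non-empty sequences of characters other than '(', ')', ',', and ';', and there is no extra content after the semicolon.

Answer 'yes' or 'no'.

Answer: yes

Derivation:
Input: ((Q,F,S),(A,M,(W,Y)));
Paren balance: 4 '(' vs 4 ')' OK
Ends with single ';': True
Full parse: OK
Valid: True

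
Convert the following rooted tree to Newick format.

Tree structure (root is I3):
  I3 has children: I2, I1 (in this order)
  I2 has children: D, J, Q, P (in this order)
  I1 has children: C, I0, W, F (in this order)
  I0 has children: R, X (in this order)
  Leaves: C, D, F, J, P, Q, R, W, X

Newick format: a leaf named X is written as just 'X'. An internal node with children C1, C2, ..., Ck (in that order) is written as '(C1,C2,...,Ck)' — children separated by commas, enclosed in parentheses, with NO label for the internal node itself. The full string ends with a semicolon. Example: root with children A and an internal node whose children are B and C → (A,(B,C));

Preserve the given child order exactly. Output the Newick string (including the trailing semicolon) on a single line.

Answer: ((D,J,Q,P),(C,(R,X),W,F));

Derivation:
internal I3 with children ['I2', 'I1']
  internal I2 with children ['D', 'J', 'Q', 'P']
    leaf 'D' → 'D'
    leaf 'J' → 'J'
    leaf 'Q' → 'Q'
    leaf 'P' → 'P'
  → '(D,J,Q,P)'
  internal I1 with children ['C', 'I0', 'W', 'F']
    leaf 'C' → 'C'
    internal I0 with children ['R', 'X']
      leaf 'R' → 'R'
      leaf 'X' → 'X'
    → '(R,X)'
    leaf 'W' → 'W'
    leaf 'F' → 'F'
  → '(C,(R,X),W,F)'
→ '((D,J,Q,P),(C,(R,X),W,F))'
Final: ((D,J,Q,P),(C,(R,X),W,F));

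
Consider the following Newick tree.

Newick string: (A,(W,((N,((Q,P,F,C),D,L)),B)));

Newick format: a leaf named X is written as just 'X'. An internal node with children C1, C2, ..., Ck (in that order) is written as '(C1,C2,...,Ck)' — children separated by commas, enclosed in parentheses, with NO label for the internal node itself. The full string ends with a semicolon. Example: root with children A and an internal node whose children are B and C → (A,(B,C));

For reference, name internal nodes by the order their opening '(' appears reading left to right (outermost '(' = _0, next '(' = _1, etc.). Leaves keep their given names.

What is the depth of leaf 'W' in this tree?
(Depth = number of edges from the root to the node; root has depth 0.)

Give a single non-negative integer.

Newick: (A,(W,((N,((Q,P,F,C),D,L)),B)));
Naming internals by '(' encounter order: outermost '(' = _0, next = _1, ...
Query node: W
Path from root: _0 -> _1 -> W
Depth of W: 2 (number of edges from root)

Answer: 2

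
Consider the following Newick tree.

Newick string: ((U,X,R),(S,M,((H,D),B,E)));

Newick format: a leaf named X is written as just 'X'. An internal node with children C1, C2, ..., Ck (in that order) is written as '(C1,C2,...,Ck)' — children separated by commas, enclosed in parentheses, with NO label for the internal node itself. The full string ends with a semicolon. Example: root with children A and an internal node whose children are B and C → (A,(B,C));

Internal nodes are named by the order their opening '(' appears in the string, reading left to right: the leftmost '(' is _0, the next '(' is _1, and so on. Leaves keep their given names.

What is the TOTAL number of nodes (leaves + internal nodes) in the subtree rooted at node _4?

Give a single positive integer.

Answer: 3

Derivation:
Newick: ((U,X,R),(S,M,((H,D),B,E)));
Locate _4: it is the '(' at position 15 (the 5th '(' reading left to right).
Query: subtree rooted at _4
_4: subtree_size = 1 + 2
  H: subtree_size = 1 + 0
  D: subtree_size = 1 + 0
Total subtree size of _4: 3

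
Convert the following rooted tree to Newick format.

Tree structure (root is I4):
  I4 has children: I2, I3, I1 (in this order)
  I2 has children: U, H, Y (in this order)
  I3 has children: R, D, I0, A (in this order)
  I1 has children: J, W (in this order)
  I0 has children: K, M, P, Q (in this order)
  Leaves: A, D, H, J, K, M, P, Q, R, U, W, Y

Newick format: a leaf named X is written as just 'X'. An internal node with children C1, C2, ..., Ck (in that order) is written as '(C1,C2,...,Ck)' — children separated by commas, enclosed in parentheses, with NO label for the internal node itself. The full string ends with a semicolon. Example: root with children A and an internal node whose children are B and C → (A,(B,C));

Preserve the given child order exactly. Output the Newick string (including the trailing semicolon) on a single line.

internal I4 with children ['I2', 'I3', 'I1']
  internal I2 with children ['U', 'H', 'Y']
    leaf 'U' → 'U'
    leaf 'H' → 'H'
    leaf 'Y' → 'Y'
  → '(U,H,Y)'
  internal I3 with children ['R', 'D', 'I0', 'A']
    leaf 'R' → 'R'
    leaf 'D' → 'D'
    internal I0 with children ['K', 'M', 'P', 'Q']
      leaf 'K' → 'K'
      leaf 'M' → 'M'
      leaf 'P' → 'P'
      leaf 'Q' → 'Q'
    → '(K,M,P,Q)'
    leaf 'A' → 'A'
  → '(R,D,(K,M,P,Q),A)'
  internal I1 with children ['J', 'W']
    leaf 'J' → 'J'
    leaf 'W' → 'W'
  → '(J,W)'
→ '((U,H,Y),(R,D,(K,M,P,Q),A),(J,W))'
Final: ((U,H,Y),(R,D,(K,M,P,Q),A),(J,W));

Answer: ((U,H,Y),(R,D,(K,M,P,Q),A),(J,W));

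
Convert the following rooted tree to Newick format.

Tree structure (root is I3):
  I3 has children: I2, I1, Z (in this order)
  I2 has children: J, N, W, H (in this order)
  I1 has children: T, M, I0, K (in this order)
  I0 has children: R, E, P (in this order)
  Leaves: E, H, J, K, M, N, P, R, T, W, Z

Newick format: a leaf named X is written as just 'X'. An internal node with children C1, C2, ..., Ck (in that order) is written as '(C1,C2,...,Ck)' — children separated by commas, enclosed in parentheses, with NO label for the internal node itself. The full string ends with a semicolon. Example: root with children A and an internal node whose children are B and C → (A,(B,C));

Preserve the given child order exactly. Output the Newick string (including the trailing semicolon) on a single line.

internal I3 with children ['I2', 'I1', 'Z']
  internal I2 with children ['J', 'N', 'W', 'H']
    leaf 'J' → 'J'
    leaf 'N' → 'N'
    leaf 'W' → 'W'
    leaf 'H' → 'H'
  → '(J,N,W,H)'
  internal I1 with children ['T', 'M', 'I0', 'K']
    leaf 'T' → 'T'
    leaf 'M' → 'M'
    internal I0 with children ['R', 'E', 'P']
      leaf 'R' → 'R'
      leaf 'E' → 'E'
      leaf 'P' → 'P'
    → '(R,E,P)'
    leaf 'K' → 'K'
  → '(T,M,(R,E,P),K)'
  leaf 'Z' → 'Z'
→ '((J,N,W,H),(T,M,(R,E,P),K),Z)'
Final: ((J,N,W,H),(T,M,(R,E,P),K),Z);

Answer: ((J,N,W,H),(T,M,(R,E,P),K),Z);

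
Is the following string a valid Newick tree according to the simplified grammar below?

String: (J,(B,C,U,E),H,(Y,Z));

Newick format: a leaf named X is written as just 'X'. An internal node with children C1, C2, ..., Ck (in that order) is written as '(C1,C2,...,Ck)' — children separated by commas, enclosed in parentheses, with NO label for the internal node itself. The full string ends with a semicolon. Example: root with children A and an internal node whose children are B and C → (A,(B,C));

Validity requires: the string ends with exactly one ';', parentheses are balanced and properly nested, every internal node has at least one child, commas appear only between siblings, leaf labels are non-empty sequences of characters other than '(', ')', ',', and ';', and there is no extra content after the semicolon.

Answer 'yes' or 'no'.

Input: (J,(B,C,U,E),H,(Y,Z));
Paren balance: 3 '(' vs 3 ')' OK
Ends with single ';': True
Full parse: OK
Valid: True

Answer: yes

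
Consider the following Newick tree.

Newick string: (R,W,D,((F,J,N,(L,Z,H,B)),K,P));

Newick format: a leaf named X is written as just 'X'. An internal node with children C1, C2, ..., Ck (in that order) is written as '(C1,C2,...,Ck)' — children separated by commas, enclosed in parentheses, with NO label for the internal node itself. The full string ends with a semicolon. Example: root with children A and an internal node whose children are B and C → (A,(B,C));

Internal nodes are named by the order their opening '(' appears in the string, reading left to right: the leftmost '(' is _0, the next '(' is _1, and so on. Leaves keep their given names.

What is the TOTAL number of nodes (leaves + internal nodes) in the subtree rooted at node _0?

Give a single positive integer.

Answer: 16

Derivation:
Newick: (R,W,D,((F,J,N,(L,Z,H,B)),K,P));
Locate _0: it is the '(' at position 0 (the 1st '(' reading left to right).
Query: subtree rooted at _0
_0: subtree_size = 1 + 15
  R: subtree_size = 1 + 0
  W: subtree_size = 1 + 0
  D: subtree_size = 1 + 0
  _1: subtree_size = 1 + 11
    _2: subtree_size = 1 + 8
      F: subtree_size = 1 + 0
      J: subtree_size = 1 + 0
      N: subtree_size = 1 + 0
      _3: subtree_size = 1 + 4
        L: subtree_size = 1 + 0
        Z: subtree_size = 1 + 0
        H: subtree_size = 1 + 0
        B: subtree_size = 1 + 0
    K: subtree_size = 1 + 0
    P: subtree_size = 1 + 0
Total subtree size of _0: 16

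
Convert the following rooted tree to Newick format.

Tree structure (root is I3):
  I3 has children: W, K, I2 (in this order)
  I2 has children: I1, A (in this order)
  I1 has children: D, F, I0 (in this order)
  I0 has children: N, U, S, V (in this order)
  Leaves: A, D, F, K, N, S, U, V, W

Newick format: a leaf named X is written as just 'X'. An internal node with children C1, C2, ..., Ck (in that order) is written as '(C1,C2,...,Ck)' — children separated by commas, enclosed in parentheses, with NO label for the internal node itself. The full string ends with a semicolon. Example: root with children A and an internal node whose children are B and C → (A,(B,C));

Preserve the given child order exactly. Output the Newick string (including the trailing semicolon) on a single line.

Answer: (W,K,((D,F,(N,U,S,V)),A));

Derivation:
internal I3 with children ['W', 'K', 'I2']
  leaf 'W' → 'W'
  leaf 'K' → 'K'
  internal I2 with children ['I1', 'A']
    internal I1 with children ['D', 'F', 'I0']
      leaf 'D' → 'D'
      leaf 'F' → 'F'
      internal I0 with children ['N', 'U', 'S', 'V']
        leaf 'N' → 'N'
        leaf 'U' → 'U'
        leaf 'S' → 'S'
        leaf 'V' → 'V'
      → '(N,U,S,V)'
    → '(D,F,(N,U,S,V))'
    leaf 'A' → 'A'
  → '((D,F,(N,U,S,V)),A)'
→ '(W,K,((D,F,(N,U,S,V)),A))'
Final: (W,K,((D,F,(N,U,S,V)),A));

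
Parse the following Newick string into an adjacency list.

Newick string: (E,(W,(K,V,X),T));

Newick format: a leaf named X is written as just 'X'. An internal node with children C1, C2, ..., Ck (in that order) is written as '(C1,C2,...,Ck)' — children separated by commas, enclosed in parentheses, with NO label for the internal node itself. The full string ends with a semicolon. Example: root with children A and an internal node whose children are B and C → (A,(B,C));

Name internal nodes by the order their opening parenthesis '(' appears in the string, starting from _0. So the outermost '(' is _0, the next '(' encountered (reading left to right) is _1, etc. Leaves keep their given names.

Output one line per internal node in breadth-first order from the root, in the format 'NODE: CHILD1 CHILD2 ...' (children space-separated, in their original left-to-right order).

Input: (E,(W,(K,V,X),T));
Scanning left-to-right, naming '(' by encounter order:
  pos 0: '(' -> open internal node _0 (depth 1)
  pos 3: '(' -> open internal node _1 (depth 2)
  pos 6: '(' -> open internal node _2 (depth 3)
  pos 12: ')' -> close internal node _2 (now at depth 2)
  pos 15: ')' -> close internal node _1 (now at depth 1)
  pos 16: ')' -> close internal node _0 (now at depth 0)
Total internal nodes: 3
BFS adjacency from root:
  _0: E _1
  _1: W _2 T
  _2: K V X

Answer: _0: E _1
_1: W _2 T
_2: K V X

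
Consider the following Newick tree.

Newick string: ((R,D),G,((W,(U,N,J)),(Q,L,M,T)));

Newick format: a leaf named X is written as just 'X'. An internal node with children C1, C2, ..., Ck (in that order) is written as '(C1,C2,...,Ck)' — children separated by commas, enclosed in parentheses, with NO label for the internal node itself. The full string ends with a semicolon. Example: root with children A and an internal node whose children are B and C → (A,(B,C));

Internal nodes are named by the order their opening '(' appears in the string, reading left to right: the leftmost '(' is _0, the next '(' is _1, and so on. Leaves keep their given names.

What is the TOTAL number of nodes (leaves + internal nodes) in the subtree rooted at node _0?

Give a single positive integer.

Answer: 17

Derivation:
Newick: ((R,D),G,((W,(U,N,J)),(Q,L,M,T)));
Locate _0: it is the '(' at position 0 (the 1st '(' reading left to right).
Query: subtree rooted at _0
_0: subtree_size = 1 + 16
  _1: subtree_size = 1 + 2
    R: subtree_size = 1 + 0
    D: subtree_size = 1 + 0
  G: subtree_size = 1 + 0
  _2: subtree_size = 1 + 11
    _3: subtree_size = 1 + 5
      W: subtree_size = 1 + 0
      _4: subtree_size = 1 + 3
        U: subtree_size = 1 + 0
        N: subtree_size = 1 + 0
        J: subtree_size = 1 + 0
    _5: subtree_size = 1 + 4
      Q: subtree_size = 1 + 0
      L: subtree_size = 1 + 0
      M: subtree_size = 1 + 0
      T: subtree_size = 1 + 0
Total subtree size of _0: 17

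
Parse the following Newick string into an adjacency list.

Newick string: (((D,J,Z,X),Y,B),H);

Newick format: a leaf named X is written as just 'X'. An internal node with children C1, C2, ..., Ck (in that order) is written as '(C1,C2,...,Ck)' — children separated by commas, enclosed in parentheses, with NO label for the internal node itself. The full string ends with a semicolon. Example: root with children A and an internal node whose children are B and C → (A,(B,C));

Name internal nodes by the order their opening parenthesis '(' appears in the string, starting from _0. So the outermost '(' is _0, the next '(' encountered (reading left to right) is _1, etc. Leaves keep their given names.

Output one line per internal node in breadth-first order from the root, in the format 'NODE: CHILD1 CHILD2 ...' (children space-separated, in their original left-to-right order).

Input: (((D,J,Z,X),Y,B),H);
Scanning left-to-right, naming '(' by encounter order:
  pos 0: '(' -> open internal node _0 (depth 1)
  pos 1: '(' -> open internal node _1 (depth 2)
  pos 2: '(' -> open internal node _2 (depth 3)
  pos 10: ')' -> close internal node _2 (now at depth 2)
  pos 15: ')' -> close internal node _1 (now at depth 1)
  pos 18: ')' -> close internal node _0 (now at depth 0)
Total internal nodes: 3
BFS adjacency from root:
  _0: _1 H
  _1: _2 Y B
  _2: D J Z X

Answer: _0: _1 H
_1: _2 Y B
_2: D J Z X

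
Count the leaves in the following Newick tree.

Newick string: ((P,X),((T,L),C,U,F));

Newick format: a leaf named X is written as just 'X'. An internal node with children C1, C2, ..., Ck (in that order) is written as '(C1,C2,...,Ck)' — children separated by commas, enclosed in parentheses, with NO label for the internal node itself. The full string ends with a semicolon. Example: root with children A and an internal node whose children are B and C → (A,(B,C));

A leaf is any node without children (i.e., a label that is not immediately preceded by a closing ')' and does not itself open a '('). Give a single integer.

Answer: 7

Derivation:
Newick: ((P,X),((T,L),C,U,F));
Scan left-to-right; a leaf is any maximal label run not followed by '(':
  pos 2: leaf 'P' → count = 1
  pos 4: leaf 'X' → count = 2
  pos 9: leaf 'T' → count = 3
  pos 11: leaf 'L' → count = 4
  pos 14: leaf 'C' → count = 5
  pos 16: leaf 'U' → count = 6
  pos 18: leaf 'F' → count = 7
Total leaves: 7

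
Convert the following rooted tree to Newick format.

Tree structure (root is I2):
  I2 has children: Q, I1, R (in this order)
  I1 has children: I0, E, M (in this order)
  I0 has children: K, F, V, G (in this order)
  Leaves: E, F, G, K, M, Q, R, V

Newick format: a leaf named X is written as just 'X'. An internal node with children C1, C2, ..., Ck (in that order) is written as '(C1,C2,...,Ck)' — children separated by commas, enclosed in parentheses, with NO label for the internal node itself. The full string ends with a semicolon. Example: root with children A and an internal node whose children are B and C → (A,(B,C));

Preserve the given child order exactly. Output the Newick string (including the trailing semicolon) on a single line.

Answer: (Q,((K,F,V,G),E,M),R);

Derivation:
internal I2 with children ['Q', 'I1', 'R']
  leaf 'Q' → 'Q'
  internal I1 with children ['I0', 'E', 'M']
    internal I0 with children ['K', 'F', 'V', 'G']
      leaf 'K' → 'K'
      leaf 'F' → 'F'
      leaf 'V' → 'V'
      leaf 'G' → 'G'
    → '(K,F,V,G)'
    leaf 'E' → 'E'
    leaf 'M' → 'M'
  → '((K,F,V,G),E,M)'
  leaf 'R' → 'R'
→ '(Q,((K,F,V,G),E,M),R)'
Final: (Q,((K,F,V,G),E,M),R);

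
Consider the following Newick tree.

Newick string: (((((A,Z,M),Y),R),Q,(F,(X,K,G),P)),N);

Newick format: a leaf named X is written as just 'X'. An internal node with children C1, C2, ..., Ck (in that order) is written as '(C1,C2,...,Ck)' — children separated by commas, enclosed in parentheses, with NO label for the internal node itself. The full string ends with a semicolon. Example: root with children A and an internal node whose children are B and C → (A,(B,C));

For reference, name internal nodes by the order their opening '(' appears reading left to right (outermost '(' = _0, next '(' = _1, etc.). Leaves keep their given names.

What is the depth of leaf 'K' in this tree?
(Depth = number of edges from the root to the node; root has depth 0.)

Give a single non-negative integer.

Newick: (((((A,Z,M),Y),R),Q,(F,(X,K,G),P)),N);
Naming internals by '(' encounter order: outermost '(' = _0, next = _1, ...
Query node: K
Path from root: _0 -> _1 -> _5 -> _6 -> K
Depth of K: 4 (number of edges from root)

Answer: 4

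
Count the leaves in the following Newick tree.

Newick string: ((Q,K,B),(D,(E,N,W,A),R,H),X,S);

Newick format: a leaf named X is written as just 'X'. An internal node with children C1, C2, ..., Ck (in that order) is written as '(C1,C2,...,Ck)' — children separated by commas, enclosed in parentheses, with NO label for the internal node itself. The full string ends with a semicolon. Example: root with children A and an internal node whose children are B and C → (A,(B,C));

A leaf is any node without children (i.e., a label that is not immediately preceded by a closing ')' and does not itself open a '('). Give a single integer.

Answer: 12

Derivation:
Newick: ((Q,K,B),(D,(E,N,W,A),R,H),X,S);
Scan left-to-right; a leaf is any maximal label run not followed by '(':
  pos 2: leaf 'Q' → count = 1
  pos 4: leaf 'K' → count = 2
  pos 6: leaf 'B' → count = 3
  pos 10: leaf 'D' → count = 4
  pos 13: leaf 'E' → count = 5
  pos 15: leaf 'N' → count = 6
  pos 17: leaf 'W' → count = 7
  pos 19: leaf 'A' → count = 8
  pos 22: leaf 'R' → count = 9
  pos 24: leaf 'H' → count = 10
  pos 27: leaf 'X' → count = 11
  pos 29: leaf 'S' → count = 12
Total leaves: 12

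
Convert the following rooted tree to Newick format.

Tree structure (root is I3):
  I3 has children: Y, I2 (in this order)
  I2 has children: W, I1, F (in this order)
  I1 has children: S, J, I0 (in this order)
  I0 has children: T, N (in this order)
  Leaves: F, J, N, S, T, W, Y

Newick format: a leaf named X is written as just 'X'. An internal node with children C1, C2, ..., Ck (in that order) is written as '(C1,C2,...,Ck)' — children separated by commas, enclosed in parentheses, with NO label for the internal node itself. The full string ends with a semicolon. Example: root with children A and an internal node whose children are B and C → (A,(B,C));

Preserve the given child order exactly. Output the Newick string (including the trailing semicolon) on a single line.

Answer: (Y,(W,(S,J,(T,N)),F));

Derivation:
internal I3 with children ['Y', 'I2']
  leaf 'Y' → 'Y'
  internal I2 with children ['W', 'I1', 'F']
    leaf 'W' → 'W'
    internal I1 with children ['S', 'J', 'I0']
      leaf 'S' → 'S'
      leaf 'J' → 'J'
      internal I0 with children ['T', 'N']
        leaf 'T' → 'T'
        leaf 'N' → 'N'
      → '(T,N)'
    → '(S,J,(T,N))'
    leaf 'F' → 'F'
  → '(W,(S,J,(T,N)),F)'
→ '(Y,(W,(S,J,(T,N)),F))'
Final: (Y,(W,(S,J,(T,N)),F));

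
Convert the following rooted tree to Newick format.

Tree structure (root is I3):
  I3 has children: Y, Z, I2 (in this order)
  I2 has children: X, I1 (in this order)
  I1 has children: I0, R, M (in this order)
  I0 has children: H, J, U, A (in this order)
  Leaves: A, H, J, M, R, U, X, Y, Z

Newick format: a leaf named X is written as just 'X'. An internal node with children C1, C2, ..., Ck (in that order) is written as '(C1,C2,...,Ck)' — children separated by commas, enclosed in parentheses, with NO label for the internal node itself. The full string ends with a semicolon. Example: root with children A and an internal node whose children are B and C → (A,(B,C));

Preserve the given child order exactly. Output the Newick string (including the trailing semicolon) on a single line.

internal I3 with children ['Y', 'Z', 'I2']
  leaf 'Y' → 'Y'
  leaf 'Z' → 'Z'
  internal I2 with children ['X', 'I1']
    leaf 'X' → 'X'
    internal I1 with children ['I0', 'R', 'M']
      internal I0 with children ['H', 'J', 'U', 'A']
        leaf 'H' → 'H'
        leaf 'J' → 'J'
        leaf 'U' → 'U'
        leaf 'A' → 'A'
      → '(H,J,U,A)'
      leaf 'R' → 'R'
      leaf 'M' → 'M'
    → '((H,J,U,A),R,M)'
  → '(X,((H,J,U,A),R,M))'
→ '(Y,Z,(X,((H,J,U,A),R,M)))'
Final: (Y,Z,(X,((H,J,U,A),R,M)));

Answer: (Y,Z,(X,((H,J,U,A),R,M)));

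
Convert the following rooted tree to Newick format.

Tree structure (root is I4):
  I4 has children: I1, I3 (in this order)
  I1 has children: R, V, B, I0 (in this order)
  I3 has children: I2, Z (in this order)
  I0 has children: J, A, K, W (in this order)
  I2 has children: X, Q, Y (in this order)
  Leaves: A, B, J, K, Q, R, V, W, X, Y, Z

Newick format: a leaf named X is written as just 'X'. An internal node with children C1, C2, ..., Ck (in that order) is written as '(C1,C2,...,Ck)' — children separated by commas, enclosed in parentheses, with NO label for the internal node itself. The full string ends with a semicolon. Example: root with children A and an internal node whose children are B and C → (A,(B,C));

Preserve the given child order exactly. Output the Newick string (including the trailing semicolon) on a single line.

Answer: ((R,V,B,(J,A,K,W)),((X,Q,Y),Z));

Derivation:
internal I4 with children ['I1', 'I3']
  internal I1 with children ['R', 'V', 'B', 'I0']
    leaf 'R' → 'R'
    leaf 'V' → 'V'
    leaf 'B' → 'B'
    internal I0 with children ['J', 'A', 'K', 'W']
      leaf 'J' → 'J'
      leaf 'A' → 'A'
      leaf 'K' → 'K'
      leaf 'W' → 'W'
    → '(J,A,K,W)'
  → '(R,V,B,(J,A,K,W))'
  internal I3 with children ['I2', 'Z']
    internal I2 with children ['X', 'Q', 'Y']
      leaf 'X' → 'X'
      leaf 'Q' → 'Q'
      leaf 'Y' → 'Y'
    → '(X,Q,Y)'
    leaf 'Z' → 'Z'
  → '((X,Q,Y),Z)'
→ '((R,V,B,(J,A,K,W)),((X,Q,Y),Z))'
Final: ((R,V,B,(J,A,K,W)),((X,Q,Y),Z));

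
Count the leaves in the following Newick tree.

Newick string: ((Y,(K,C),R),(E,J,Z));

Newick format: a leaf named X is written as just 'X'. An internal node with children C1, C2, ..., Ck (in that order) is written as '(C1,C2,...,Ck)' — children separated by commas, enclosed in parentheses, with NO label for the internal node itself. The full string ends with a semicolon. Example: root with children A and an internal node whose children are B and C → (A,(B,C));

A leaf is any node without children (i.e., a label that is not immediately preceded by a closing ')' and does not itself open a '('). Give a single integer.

Answer: 7

Derivation:
Newick: ((Y,(K,C),R),(E,J,Z));
Scan left-to-right; a leaf is any maximal label run not followed by '(':
  pos 2: leaf 'Y' → count = 1
  pos 5: leaf 'K' → count = 2
  pos 7: leaf 'C' → count = 3
  pos 10: leaf 'R' → count = 4
  pos 14: leaf 'E' → count = 5
  pos 16: leaf 'J' → count = 6
  pos 18: leaf 'Z' → count = 7
Total leaves: 7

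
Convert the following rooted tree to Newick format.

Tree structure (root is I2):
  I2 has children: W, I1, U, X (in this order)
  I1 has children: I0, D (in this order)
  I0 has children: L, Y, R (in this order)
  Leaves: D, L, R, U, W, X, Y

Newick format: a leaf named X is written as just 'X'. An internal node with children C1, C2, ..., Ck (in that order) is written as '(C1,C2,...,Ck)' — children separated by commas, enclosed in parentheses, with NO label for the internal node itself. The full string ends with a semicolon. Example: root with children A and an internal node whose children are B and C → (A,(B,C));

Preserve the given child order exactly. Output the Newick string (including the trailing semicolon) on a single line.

internal I2 with children ['W', 'I1', 'U', 'X']
  leaf 'W' → 'W'
  internal I1 with children ['I0', 'D']
    internal I0 with children ['L', 'Y', 'R']
      leaf 'L' → 'L'
      leaf 'Y' → 'Y'
      leaf 'R' → 'R'
    → '(L,Y,R)'
    leaf 'D' → 'D'
  → '((L,Y,R),D)'
  leaf 'U' → 'U'
  leaf 'X' → 'X'
→ '(W,((L,Y,R),D),U,X)'
Final: (W,((L,Y,R),D),U,X);

Answer: (W,((L,Y,R),D),U,X);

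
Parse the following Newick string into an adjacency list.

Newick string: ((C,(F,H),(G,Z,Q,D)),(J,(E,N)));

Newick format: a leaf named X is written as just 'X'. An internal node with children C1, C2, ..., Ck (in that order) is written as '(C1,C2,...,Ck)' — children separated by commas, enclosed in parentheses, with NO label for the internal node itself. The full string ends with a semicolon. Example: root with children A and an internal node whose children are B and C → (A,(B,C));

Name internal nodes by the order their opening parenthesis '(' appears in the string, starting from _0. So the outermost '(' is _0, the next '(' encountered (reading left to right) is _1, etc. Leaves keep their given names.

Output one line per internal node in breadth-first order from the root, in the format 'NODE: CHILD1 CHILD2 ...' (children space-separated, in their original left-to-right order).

Input: ((C,(F,H),(G,Z,Q,D)),(J,(E,N)));
Scanning left-to-right, naming '(' by encounter order:
  pos 0: '(' -> open internal node _0 (depth 1)
  pos 1: '(' -> open internal node _1 (depth 2)
  pos 4: '(' -> open internal node _2 (depth 3)
  pos 8: ')' -> close internal node _2 (now at depth 2)
  pos 10: '(' -> open internal node _3 (depth 3)
  pos 18: ')' -> close internal node _3 (now at depth 2)
  pos 19: ')' -> close internal node _1 (now at depth 1)
  pos 21: '(' -> open internal node _4 (depth 2)
  pos 24: '(' -> open internal node _5 (depth 3)
  pos 28: ')' -> close internal node _5 (now at depth 2)
  pos 29: ')' -> close internal node _4 (now at depth 1)
  pos 30: ')' -> close internal node _0 (now at depth 0)
Total internal nodes: 6
BFS adjacency from root:
  _0: _1 _4
  _1: C _2 _3
  _4: J _5
  _2: F H
  _3: G Z Q D
  _5: E N

Answer: _0: _1 _4
_1: C _2 _3
_4: J _5
_2: F H
_3: G Z Q D
_5: E N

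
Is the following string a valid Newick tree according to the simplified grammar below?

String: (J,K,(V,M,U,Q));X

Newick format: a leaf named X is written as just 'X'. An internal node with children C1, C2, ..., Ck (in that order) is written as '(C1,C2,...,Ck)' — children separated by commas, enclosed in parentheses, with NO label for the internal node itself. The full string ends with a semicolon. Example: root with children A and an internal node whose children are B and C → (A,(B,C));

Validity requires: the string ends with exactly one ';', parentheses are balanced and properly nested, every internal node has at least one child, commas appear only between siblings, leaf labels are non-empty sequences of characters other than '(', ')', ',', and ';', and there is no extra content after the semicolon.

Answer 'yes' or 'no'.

Input: (J,K,(V,M,U,Q));X
Paren balance: 2 '(' vs 2 ')' OK
Ends with single ';': False
Full parse: FAILS (must end with ;)
Valid: False

Answer: no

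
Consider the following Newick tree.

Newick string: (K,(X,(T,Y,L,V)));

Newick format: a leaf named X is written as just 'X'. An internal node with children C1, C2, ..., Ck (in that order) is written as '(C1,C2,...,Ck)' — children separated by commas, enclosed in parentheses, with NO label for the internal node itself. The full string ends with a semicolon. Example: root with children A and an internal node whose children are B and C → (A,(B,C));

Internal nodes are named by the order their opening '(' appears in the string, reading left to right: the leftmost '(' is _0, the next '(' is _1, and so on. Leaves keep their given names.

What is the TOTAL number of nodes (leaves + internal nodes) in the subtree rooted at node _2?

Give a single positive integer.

Answer: 5

Derivation:
Newick: (K,(X,(T,Y,L,V)));
Locate _2: it is the '(' at position 6 (the 3rd '(' reading left to right).
Query: subtree rooted at _2
_2: subtree_size = 1 + 4
  T: subtree_size = 1 + 0
  Y: subtree_size = 1 + 0
  L: subtree_size = 1 + 0
  V: subtree_size = 1 + 0
Total subtree size of _2: 5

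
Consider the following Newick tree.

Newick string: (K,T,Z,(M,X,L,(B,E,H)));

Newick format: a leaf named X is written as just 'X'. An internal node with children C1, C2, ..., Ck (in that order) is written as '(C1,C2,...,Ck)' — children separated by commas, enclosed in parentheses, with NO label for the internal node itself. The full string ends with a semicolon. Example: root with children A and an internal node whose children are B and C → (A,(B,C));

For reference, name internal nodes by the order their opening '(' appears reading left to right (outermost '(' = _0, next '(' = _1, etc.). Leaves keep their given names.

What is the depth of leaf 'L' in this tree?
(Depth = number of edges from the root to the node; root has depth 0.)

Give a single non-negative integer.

Answer: 2

Derivation:
Newick: (K,T,Z,(M,X,L,(B,E,H)));
Naming internals by '(' encounter order: outermost '(' = _0, next = _1, ...
Query node: L
Path from root: _0 -> _1 -> L
Depth of L: 2 (number of edges from root)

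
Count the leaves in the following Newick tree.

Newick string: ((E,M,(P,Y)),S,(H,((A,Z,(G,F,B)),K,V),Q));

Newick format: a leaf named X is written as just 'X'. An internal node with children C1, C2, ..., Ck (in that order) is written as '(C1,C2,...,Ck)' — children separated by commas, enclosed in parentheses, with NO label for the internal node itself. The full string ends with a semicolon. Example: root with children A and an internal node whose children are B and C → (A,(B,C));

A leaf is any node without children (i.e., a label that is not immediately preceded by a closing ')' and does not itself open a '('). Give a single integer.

Newick: ((E,M,(P,Y)),S,(H,((A,Z,(G,F,B)),K,V),Q));
Scan left-to-right; a leaf is any maximal label run not followed by '(':
  pos 2: leaf 'E' → count = 1
  pos 4: leaf 'M' → count = 2
  pos 7: leaf 'P' → count = 3
  pos 9: leaf 'Y' → count = 4
  pos 13: leaf 'S' → count = 5
  pos 16: leaf 'H' → count = 6
  pos 20: leaf 'A' → count = 7
  pos 22: leaf 'Z' → count = 8
  pos 25: leaf 'G' → count = 9
  pos 27: leaf 'F' → count = 10
  pos 29: leaf 'B' → count = 11
  pos 33: leaf 'K' → count = 12
  pos 35: leaf 'V' → count = 13
  pos 38: leaf 'Q' → count = 14
Total leaves: 14

Answer: 14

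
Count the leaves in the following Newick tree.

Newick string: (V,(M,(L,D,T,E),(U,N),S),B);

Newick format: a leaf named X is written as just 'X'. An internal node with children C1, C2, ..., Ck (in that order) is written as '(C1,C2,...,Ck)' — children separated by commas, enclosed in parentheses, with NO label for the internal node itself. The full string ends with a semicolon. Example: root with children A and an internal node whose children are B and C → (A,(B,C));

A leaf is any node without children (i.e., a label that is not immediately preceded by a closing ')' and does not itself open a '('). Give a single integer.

Newick: (V,(M,(L,D,T,E),(U,N),S),B);
Scan left-to-right; a leaf is any maximal label run not followed by '(':
  pos 1: leaf 'V' → count = 1
  pos 4: leaf 'M' → count = 2
  pos 7: leaf 'L' → count = 3
  pos 9: leaf 'D' → count = 4
  pos 11: leaf 'T' → count = 5
  pos 13: leaf 'E' → count = 6
  pos 17: leaf 'U' → count = 7
  pos 19: leaf 'N' → count = 8
  pos 22: leaf 'S' → count = 9
  pos 25: leaf 'B' → count = 10
Total leaves: 10

Answer: 10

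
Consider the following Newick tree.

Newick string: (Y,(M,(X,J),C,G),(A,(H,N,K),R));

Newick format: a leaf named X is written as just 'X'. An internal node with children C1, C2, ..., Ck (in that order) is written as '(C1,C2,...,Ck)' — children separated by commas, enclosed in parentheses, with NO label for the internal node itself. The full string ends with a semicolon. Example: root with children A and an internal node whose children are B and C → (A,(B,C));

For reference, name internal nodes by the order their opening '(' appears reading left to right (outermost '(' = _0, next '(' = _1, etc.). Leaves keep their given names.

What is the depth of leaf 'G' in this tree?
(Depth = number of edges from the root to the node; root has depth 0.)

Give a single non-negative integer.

Answer: 2

Derivation:
Newick: (Y,(M,(X,J),C,G),(A,(H,N,K),R));
Naming internals by '(' encounter order: outermost '(' = _0, next = _1, ...
Query node: G
Path from root: _0 -> _1 -> G
Depth of G: 2 (number of edges from root)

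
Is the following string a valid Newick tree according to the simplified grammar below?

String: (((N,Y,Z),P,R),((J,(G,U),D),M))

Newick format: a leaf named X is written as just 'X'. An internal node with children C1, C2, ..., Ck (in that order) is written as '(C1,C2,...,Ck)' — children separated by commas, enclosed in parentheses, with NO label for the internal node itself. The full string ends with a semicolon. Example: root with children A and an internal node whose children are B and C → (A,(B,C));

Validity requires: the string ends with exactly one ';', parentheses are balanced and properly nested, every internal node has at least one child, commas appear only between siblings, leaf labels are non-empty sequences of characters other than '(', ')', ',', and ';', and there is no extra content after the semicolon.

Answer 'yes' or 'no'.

Input: (((N,Y,Z),P,R),((J,(G,U),D),M))
Paren balance: 6 '(' vs 6 ')' OK
Ends with single ';': False
Full parse: FAILS (must end with ;)
Valid: False

Answer: no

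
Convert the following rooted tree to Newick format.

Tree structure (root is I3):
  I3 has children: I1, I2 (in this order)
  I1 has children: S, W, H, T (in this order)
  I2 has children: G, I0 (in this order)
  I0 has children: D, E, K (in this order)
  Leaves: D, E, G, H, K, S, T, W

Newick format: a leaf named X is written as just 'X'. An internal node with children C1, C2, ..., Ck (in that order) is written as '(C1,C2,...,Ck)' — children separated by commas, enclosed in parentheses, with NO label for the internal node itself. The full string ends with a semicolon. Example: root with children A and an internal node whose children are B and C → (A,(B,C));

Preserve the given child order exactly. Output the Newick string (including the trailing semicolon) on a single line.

internal I3 with children ['I1', 'I2']
  internal I1 with children ['S', 'W', 'H', 'T']
    leaf 'S' → 'S'
    leaf 'W' → 'W'
    leaf 'H' → 'H'
    leaf 'T' → 'T'
  → '(S,W,H,T)'
  internal I2 with children ['G', 'I0']
    leaf 'G' → 'G'
    internal I0 with children ['D', 'E', 'K']
      leaf 'D' → 'D'
      leaf 'E' → 'E'
      leaf 'K' → 'K'
    → '(D,E,K)'
  → '(G,(D,E,K))'
→ '((S,W,H,T),(G,(D,E,K)))'
Final: ((S,W,H,T),(G,(D,E,K)));

Answer: ((S,W,H,T),(G,(D,E,K)));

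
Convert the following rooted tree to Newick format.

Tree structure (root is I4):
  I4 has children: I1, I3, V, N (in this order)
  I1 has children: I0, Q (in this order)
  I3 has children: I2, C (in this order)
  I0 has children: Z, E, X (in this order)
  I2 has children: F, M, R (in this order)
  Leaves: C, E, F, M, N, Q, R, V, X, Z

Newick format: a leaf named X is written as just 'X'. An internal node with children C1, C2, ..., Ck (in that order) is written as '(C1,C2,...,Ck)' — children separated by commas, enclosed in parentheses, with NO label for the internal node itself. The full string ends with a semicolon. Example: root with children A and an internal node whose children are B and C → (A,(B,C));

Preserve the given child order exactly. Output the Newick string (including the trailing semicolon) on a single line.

Answer: (((Z,E,X),Q),((F,M,R),C),V,N);

Derivation:
internal I4 with children ['I1', 'I3', 'V', 'N']
  internal I1 with children ['I0', 'Q']
    internal I0 with children ['Z', 'E', 'X']
      leaf 'Z' → 'Z'
      leaf 'E' → 'E'
      leaf 'X' → 'X'
    → '(Z,E,X)'
    leaf 'Q' → 'Q'
  → '((Z,E,X),Q)'
  internal I3 with children ['I2', 'C']
    internal I2 with children ['F', 'M', 'R']
      leaf 'F' → 'F'
      leaf 'M' → 'M'
      leaf 'R' → 'R'
    → '(F,M,R)'
    leaf 'C' → 'C'
  → '((F,M,R),C)'
  leaf 'V' → 'V'
  leaf 'N' → 'N'
→ '(((Z,E,X),Q),((F,M,R),C),V,N)'
Final: (((Z,E,X),Q),((F,M,R),C),V,N);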